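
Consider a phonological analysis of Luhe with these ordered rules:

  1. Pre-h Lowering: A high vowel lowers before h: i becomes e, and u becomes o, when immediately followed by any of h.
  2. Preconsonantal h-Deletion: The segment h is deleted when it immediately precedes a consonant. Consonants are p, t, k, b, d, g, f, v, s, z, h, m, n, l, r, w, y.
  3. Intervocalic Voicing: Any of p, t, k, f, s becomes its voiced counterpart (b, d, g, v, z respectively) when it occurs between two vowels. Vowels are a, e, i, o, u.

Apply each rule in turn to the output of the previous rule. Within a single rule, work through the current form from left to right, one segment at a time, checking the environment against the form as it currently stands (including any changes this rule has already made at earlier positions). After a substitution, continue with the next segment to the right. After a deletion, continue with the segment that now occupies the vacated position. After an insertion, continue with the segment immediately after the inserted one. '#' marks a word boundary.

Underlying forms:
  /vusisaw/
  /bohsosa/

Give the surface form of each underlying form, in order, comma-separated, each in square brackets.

/vusisaw/:
  1 Pre-h Lowering: no change — [vusisaw]
  2 Preconsonantal h-Deletion: no change — [vusisaw]
  3 Intervocalic Voicing: [vusisaw] → [vuzizaw]
/bohsosa/:
  1 Pre-h Lowering: no change — [bohsosa]
  2 Preconsonantal h-Deletion: [bohsosa] → [bososa]
  3 Intervocalic Voicing: [bososa] → [bozoza]

[vuzizaw], [bozoza]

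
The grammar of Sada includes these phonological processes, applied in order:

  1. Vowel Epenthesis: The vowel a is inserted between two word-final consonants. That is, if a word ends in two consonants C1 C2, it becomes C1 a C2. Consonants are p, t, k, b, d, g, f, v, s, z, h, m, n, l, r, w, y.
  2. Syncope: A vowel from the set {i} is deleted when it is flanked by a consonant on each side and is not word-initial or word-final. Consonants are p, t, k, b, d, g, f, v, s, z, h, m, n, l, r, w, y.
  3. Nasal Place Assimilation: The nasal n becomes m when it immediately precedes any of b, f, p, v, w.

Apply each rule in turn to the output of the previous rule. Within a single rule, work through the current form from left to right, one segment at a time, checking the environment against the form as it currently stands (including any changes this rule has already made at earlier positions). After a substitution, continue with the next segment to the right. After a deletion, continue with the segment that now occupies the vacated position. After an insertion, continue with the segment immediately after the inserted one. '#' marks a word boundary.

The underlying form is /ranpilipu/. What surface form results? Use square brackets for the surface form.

[ramplpu]

1 Vowel Epenthesis: no change — [ranpilipu]
2 Syncope: [ranpilipu] → [ranplpu]
3 Nasal Place Assimilation: [ranplpu] → [ramplpu]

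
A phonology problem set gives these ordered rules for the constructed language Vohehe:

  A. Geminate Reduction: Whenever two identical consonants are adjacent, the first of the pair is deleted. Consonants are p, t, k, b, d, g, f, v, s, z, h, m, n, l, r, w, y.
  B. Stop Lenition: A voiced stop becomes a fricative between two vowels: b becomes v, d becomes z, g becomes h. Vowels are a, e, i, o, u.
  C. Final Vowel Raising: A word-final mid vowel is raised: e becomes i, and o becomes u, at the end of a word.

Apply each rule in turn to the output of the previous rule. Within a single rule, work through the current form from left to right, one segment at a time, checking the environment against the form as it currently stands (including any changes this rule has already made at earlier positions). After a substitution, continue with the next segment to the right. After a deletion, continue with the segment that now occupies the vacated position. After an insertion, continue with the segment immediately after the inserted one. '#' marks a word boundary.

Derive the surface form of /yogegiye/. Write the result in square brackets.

A Geminate Reduction: no change — [yogegiye]
B Stop Lenition: [yogegiye] → [yohehiye]
C Final Vowel Raising: [yohehiye] → [yohehiyi]

[yohehiyi]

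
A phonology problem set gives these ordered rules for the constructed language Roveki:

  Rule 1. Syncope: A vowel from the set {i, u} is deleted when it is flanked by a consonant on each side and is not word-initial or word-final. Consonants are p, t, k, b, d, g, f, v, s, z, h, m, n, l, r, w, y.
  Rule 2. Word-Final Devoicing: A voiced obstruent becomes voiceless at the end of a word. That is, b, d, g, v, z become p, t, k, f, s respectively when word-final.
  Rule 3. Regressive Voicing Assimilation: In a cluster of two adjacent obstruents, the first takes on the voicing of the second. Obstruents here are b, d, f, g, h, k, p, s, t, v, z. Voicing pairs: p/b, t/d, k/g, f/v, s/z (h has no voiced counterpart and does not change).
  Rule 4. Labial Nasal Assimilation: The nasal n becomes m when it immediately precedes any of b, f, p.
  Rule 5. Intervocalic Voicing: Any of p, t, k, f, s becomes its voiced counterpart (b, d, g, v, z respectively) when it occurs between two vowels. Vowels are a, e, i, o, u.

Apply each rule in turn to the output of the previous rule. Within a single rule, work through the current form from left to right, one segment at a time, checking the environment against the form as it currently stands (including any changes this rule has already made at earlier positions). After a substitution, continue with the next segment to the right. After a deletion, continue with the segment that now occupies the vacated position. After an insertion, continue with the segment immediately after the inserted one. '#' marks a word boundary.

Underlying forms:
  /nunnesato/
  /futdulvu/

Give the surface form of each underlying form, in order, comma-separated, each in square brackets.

[nnnezado], [fddlvu]

/nunnesato/:
  Rule 1 Syncope: [nunnesato] → [nnnesato]
  Rule 2 Word-Final Devoicing: no change — [nnnesato]
  Rule 3 Regressive Voicing Assimilation: no change — [nnnesato]
  Rule 4 Labial Nasal Assimilation: no change — [nnnesato]
  Rule 5 Intervocalic Voicing: [nnnesato] → [nnnezado]
/futdulvu/:
  Rule 1 Syncope: [futdulvu] → [ftdlvu]
  Rule 2 Word-Final Devoicing: no change — [ftdlvu]
  Rule 3 Regressive Voicing Assimilation: [ftdlvu] → [fddlvu]
  Rule 4 Labial Nasal Assimilation: no change — [fddlvu]
  Rule 5 Intervocalic Voicing: no change — [fddlvu]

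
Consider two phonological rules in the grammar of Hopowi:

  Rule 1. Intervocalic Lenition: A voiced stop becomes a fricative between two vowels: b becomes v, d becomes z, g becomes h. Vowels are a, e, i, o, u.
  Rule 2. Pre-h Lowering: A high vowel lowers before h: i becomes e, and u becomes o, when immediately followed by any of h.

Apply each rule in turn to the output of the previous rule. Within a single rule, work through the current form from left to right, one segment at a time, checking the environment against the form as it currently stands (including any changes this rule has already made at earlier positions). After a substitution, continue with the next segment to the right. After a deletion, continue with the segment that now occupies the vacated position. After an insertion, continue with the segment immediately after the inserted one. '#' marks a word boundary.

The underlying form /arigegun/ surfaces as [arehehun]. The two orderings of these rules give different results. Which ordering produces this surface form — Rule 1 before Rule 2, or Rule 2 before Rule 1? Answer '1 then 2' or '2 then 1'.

Order 1 then 2:
  1 Intervocalic Lenition: [arigegun] → [arihehun]
  2 Pre-h Lowering: [arihehun] → [arehehun]
  result: [arehehun]
Order 2 then 1:
  2 Pre-h Lowering: no change — [arigegun]
  1 Intervocalic Lenition: [arigegun] → [arihehun]
  result: [arihehun]

1 then 2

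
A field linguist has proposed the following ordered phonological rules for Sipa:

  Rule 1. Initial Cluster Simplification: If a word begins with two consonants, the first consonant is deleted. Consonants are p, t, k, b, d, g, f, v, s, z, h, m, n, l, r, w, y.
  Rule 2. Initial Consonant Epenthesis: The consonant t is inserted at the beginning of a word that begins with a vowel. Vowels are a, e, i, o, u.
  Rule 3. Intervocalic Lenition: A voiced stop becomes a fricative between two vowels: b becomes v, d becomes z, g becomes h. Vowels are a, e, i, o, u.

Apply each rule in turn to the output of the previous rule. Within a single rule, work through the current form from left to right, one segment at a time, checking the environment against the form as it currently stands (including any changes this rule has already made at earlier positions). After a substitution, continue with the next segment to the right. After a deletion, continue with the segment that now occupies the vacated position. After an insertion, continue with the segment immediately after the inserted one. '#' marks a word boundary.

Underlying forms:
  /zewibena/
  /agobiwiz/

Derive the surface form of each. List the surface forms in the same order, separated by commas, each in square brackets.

[zewivena], [tahoviwiz]

/zewibena/:
  Rule 1 Initial Cluster Simplification: no change — [zewibena]
  Rule 2 Initial Consonant Epenthesis: no change — [zewibena]
  Rule 3 Intervocalic Lenition: [zewibena] → [zewivena]
/agobiwiz/:
  Rule 1 Initial Cluster Simplification: no change — [agobiwiz]
  Rule 2 Initial Consonant Epenthesis: [agobiwiz] → [tagobiwiz]
  Rule 3 Intervocalic Lenition: [tagobiwiz] → [tahoviwiz]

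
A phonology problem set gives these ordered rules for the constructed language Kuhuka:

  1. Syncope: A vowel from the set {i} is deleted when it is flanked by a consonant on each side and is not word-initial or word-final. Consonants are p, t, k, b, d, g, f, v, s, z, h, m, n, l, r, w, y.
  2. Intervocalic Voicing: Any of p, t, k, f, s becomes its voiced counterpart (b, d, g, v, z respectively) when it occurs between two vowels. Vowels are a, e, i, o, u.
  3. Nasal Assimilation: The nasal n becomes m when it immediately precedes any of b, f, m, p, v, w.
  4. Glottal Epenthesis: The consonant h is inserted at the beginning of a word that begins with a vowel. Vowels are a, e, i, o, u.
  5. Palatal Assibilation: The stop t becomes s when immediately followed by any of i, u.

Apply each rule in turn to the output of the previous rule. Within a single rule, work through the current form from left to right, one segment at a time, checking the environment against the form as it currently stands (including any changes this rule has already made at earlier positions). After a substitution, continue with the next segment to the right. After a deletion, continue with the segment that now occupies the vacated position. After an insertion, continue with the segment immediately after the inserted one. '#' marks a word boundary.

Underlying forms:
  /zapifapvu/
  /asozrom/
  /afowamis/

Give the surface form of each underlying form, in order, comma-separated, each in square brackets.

/zapifapvu/:
  1 Syncope: [zapifapvu] → [zapfapvu]
  2 Intervocalic Voicing: no change — [zapfapvu]
  3 Nasal Assimilation: no change — [zapfapvu]
  4 Glottal Epenthesis: no change — [zapfapvu]
  5 Palatal Assibilation: no change — [zapfapvu]
/asozrom/:
  1 Syncope: no change — [asozrom]
  2 Intervocalic Voicing: [asozrom] → [azozrom]
  3 Nasal Assimilation: no change — [azozrom]
  4 Glottal Epenthesis: [azozrom] → [hazozrom]
  5 Palatal Assibilation: no change — [hazozrom]
/afowamis/:
  1 Syncope: [afowamis] → [afowams]
  2 Intervocalic Voicing: [afowams] → [avowams]
  3 Nasal Assimilation: no change — [avowams]
  4 Glottal Epenthesis: [avowams] → [havowams]
  5 Palatal Assibilation: no change — [havowams]

[zapfapvu], [hazozrom], [havowams]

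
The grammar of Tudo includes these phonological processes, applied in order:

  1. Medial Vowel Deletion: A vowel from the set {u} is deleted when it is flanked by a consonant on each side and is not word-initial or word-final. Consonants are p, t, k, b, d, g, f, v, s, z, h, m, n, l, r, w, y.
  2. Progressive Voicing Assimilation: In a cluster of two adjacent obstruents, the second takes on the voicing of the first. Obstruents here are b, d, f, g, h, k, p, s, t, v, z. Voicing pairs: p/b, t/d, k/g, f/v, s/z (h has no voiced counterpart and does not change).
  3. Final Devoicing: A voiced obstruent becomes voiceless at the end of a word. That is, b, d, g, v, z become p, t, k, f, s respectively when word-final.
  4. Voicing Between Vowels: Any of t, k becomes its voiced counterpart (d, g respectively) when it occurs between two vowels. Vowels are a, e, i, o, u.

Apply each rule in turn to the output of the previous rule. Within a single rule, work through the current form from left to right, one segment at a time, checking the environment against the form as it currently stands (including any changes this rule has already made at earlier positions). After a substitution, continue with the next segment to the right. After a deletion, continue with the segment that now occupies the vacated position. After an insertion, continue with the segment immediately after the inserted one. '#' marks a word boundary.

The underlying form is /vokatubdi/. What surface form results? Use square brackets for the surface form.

[vogatpti]

1 Medial Vowel Deletion: [vokatubdi] → [vokatbdi]
2 Progressive Voicing Assimilation: [vokatbdi] → [vokatpti]
3 Final Devoicing: no change — [vokatpti]
4 Voicing Between Vowels: [vokatpti] → [vogatpti]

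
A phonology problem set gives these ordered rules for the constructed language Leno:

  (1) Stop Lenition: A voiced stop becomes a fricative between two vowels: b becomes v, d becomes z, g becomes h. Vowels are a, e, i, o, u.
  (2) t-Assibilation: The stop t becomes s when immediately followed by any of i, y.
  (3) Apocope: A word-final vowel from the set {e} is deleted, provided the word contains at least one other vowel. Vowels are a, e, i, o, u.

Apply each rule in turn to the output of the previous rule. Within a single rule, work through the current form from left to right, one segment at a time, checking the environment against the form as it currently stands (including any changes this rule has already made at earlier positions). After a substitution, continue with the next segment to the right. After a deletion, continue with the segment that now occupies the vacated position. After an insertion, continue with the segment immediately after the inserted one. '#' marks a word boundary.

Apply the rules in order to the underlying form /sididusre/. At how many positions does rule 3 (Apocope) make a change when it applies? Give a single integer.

(1) Stop Lenition: [sididusre] → [sizizusre]
(2) t-Assibilation: no change — [sizizusre]
(3) Apocope: [sizizusre] → [sizizusr]
Rule 3 changed 1 position(s).

1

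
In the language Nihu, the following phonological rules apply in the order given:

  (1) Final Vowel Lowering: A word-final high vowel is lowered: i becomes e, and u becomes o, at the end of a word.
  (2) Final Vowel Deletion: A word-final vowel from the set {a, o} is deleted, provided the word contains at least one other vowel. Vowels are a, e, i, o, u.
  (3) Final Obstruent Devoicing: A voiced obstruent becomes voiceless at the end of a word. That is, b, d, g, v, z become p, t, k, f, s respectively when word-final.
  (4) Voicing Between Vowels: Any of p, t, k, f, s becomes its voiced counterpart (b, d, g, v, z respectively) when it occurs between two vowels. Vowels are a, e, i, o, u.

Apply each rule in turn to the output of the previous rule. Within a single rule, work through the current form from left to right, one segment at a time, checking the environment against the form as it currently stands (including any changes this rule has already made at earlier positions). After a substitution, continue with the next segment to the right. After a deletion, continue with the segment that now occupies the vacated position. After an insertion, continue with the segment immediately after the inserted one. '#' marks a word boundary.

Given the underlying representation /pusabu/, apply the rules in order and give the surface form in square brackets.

(1) Final Vowel Lowering: [pusabu] → [pusabo]
(2) Final Vowel Deletion: [pusabo] → [pusab]
(3) Final Obstruent Devoicing: [pusab] → [pusap]
(4) Voicing Between Vowels: [pusap] → [puzap]

[puzap]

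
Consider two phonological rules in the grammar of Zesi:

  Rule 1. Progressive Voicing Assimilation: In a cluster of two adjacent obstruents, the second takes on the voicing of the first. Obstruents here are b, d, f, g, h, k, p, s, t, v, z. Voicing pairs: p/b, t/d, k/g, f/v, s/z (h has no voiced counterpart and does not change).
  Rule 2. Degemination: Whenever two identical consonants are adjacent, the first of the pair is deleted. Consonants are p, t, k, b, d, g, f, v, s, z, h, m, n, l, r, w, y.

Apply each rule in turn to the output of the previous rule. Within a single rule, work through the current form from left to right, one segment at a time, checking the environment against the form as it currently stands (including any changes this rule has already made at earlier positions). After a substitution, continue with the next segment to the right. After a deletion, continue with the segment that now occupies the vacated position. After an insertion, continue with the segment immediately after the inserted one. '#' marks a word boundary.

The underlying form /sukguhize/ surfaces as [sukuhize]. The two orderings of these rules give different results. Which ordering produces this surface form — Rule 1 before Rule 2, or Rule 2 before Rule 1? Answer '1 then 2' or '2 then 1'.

Order 1 then 2:
  1 Progressive Voicing Assimilation: [sukguhize] → [sukkuhize]
  2 Degemination: [sukkuhize] → [sukuhize]
  result: [sukuhize]
Order 2 then 1:
  2 Degemination: no change — [sukguhize]
  1 Progressive Voicing Assimilation: [sukguhize] → [sukkuhize]
  result: [sukkuhize]

1 then 2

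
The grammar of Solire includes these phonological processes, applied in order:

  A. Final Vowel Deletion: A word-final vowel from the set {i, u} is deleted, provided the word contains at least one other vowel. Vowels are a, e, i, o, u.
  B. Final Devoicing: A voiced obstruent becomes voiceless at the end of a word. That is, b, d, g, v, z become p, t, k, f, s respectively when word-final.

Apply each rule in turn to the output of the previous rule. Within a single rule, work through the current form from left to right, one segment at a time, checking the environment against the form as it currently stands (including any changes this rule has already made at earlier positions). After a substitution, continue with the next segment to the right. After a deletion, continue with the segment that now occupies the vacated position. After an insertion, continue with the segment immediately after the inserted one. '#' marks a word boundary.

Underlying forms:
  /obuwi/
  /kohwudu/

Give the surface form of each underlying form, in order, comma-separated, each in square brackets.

[obuw], [kohwut]

/obuwi/:
  A Final Vowel Deletion: [obuwi] → [obuw]
  B Final Devoicing: no change — [obuw]
/kohwudu/:
  A Final Vowel Deletion: [kohwudu] → [kohwud]
  B Final Devoicing: [kohwud] → [kohwut]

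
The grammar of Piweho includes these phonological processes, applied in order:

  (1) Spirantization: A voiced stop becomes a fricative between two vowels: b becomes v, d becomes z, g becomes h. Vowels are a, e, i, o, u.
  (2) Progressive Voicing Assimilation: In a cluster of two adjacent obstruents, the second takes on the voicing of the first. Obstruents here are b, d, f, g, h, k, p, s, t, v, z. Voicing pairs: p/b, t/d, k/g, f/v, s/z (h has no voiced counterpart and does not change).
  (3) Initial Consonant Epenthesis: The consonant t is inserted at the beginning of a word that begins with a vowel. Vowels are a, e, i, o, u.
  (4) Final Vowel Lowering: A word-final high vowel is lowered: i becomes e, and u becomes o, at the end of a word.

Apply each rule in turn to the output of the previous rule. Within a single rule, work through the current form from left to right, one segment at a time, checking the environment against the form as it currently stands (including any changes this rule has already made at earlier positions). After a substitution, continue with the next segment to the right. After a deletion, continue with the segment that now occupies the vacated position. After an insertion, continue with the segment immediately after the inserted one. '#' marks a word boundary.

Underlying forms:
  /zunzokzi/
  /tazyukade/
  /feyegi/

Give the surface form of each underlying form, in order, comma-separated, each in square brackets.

[zunzokse], [tazyukaze], [feyehe]

/zunzokzi/:
  (1) Spirantization: no change — [zunzokzi]
  (2) Progressive Voicing Assimilation: [zunzokzi] → [zunzoksi]
  (3) Initial Consonant Epenthesis: no change — [zunzoksi]
  (4) Final Vowel Lowering: [zunzoksi] → [zunzokse]
/tazyukade/:
  (1) Spirantization: [tazyukade] → [tazyukaze]
  (2) Progressive Voicing Assimilation: no change — [tazyukaze]
  (3) Initial Consonant Epenthesis: no change — [tazyukaze]
  (4) Final Vowel Lowering: no change — [tazyukaze]
/feyegi/:
  (1) Spirantization: [feyegi] → [feyehi]
  (2) Progressive Voicing Assimilation: no change — [feyehi]
  (3) Initial Consonant Epenthesis: no change — [feyehi]
  (4) Final Vowel Lowering: [feyehi] → [feyehe]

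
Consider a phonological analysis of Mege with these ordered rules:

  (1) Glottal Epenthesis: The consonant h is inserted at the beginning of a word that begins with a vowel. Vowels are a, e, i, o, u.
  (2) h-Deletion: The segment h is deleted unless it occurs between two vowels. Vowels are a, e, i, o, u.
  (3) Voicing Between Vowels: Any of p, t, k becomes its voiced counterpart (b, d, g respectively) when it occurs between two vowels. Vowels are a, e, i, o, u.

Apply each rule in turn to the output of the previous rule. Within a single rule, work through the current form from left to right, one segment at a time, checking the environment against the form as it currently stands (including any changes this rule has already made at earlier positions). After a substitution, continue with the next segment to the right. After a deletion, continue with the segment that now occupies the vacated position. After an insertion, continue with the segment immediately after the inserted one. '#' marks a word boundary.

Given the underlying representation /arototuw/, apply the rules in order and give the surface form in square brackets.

(1) Glottal Epenthesis: [arototuw] → [harototuw]
(2) h-Deletion: [harototuw] → [arototuw]
(3) Voicing Between Vowels: [arototuw] → [arododuw]

[arododuw]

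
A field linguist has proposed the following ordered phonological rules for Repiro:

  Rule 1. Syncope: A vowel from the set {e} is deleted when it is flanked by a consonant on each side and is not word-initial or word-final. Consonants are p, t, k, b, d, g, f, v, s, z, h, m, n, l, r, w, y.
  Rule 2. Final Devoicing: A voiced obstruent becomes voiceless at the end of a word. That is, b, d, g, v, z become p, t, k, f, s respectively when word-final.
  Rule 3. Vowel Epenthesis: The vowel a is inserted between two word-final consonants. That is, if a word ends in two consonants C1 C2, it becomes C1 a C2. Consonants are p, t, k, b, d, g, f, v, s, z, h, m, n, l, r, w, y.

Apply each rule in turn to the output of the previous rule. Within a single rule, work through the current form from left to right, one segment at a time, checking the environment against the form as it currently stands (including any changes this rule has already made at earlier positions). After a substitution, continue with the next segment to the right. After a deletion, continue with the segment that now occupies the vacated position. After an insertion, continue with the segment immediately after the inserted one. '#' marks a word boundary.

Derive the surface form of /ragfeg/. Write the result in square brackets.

Rule 1 Syncope: [ragfeg] → [ragfg]
Rule 2 Final Devoicing: [ragfg] → [ragfk]
Rule 3 Vowel Epenthesis: [ragfk] → [ragfak]

[ragfak]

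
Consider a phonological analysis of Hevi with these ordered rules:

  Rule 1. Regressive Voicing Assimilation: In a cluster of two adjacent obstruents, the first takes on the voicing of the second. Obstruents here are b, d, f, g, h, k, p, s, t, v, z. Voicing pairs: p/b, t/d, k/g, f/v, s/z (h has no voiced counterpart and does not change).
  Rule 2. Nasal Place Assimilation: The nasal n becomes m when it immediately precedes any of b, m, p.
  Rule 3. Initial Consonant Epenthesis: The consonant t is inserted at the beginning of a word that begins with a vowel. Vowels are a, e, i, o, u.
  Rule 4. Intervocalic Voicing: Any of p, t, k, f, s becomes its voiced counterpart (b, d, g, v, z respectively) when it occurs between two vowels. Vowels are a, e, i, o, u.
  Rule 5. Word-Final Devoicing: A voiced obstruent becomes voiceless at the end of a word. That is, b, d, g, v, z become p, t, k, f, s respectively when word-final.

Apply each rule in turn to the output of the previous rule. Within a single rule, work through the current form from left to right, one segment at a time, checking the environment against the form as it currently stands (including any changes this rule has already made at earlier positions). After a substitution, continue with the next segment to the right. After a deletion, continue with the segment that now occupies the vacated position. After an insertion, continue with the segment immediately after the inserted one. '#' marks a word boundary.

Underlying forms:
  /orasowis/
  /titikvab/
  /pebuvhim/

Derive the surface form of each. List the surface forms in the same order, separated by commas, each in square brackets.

[torazowis], [tidigvap], [pebufhim]

/orasowis/:
  Rule 1 Regressive Voicing Assimilation: no change — [orasowis]
  Rule 2 Nasal Place Assimilation: no change — [orasowis]
  Rule 3 Initial Consonant Epenthesis: [orasowis] → [torasowis]
  Rule 4 Intervocalic Voicing: [torasowis] → [torazowis]
  Rule 5 Word-Final Devoicing: no change — [torazowis]
/titikvab/:
  Rule 1 Regressive Voicing Assimilation: [titikvab] → [titigvab]
  Rule 2 Nasal Place Assimilation: no change — [titigvab]
  Rule 3 Initial Consonant Epenthesis: no change — [titigvab]
  Rule 4 Intervocalic Voicing: [titigvab] → [tidigvab]
  Rule 5 Word-Final Devoicing: [tidigvab] → [tidigvap]
/pebuvhim/:
  Rule 1 Regressive Voicing Assimilation: [pebuvhim] → [pebufhim]
  Rule 2 Nasal Place Assimilation: no change — [pebufhim]
  Rule 3 Initial Consonant Epenthesis: no change — [pebufhim]
  Rule 4 Intervocalic Voicing: no change — [pebufhim]
  Rule 5 Word-Final Devoicing: no change — [pebufhim]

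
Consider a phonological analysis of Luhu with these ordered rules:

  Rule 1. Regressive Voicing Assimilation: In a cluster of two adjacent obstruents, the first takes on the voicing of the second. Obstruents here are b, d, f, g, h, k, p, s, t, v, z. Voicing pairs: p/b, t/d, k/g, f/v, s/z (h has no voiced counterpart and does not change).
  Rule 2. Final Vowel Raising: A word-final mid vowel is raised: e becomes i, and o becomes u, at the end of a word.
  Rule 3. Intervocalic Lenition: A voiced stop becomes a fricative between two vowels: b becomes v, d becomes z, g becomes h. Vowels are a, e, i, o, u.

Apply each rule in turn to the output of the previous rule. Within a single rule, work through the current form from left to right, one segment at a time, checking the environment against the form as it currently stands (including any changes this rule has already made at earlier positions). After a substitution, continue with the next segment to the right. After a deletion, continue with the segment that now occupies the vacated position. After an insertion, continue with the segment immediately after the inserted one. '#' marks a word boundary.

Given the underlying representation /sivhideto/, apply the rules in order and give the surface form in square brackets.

Rule 1 Regressive Voicing Assimilation: [sivhideto] → [sifhideto]
Rule 2 Final Vowel Raising: [sifhideto] → [sifhidetu]
Rule 3 Intervocalic Lenition: [sifhidetu] → [sifhizetu]

[sifhizetu]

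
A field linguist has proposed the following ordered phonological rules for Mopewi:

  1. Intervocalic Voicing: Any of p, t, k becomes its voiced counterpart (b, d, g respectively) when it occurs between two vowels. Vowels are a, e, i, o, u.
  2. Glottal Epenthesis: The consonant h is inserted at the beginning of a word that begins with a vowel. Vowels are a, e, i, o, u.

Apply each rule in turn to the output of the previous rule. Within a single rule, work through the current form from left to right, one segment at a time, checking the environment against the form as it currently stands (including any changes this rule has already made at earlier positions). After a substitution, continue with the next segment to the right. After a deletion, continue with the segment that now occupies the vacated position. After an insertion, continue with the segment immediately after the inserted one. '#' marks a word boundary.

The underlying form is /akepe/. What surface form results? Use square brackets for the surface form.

1 Intervocalic Voicing: [akepe] → [agebe]
2 Glottal Epenthesis: [agebe] → [hagebe]

[hagebe]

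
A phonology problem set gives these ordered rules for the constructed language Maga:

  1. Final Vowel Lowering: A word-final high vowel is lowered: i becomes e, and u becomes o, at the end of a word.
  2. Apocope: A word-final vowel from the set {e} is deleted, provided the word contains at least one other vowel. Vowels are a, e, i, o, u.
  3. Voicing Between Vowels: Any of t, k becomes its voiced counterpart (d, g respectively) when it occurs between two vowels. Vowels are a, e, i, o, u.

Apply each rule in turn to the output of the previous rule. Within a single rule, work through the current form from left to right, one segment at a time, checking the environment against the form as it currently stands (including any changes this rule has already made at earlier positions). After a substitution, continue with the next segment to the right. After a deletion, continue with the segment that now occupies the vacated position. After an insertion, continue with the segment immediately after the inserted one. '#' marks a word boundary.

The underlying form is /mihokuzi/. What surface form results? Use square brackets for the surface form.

1 Final Vowel Lowering: [mihokuzi] → [mihokuze]
2 Apocope: [mihokuze] → [mihokuz]
3 Voicing Between Vowels: [mihokuz] → [mihoguz]

[mihoguz]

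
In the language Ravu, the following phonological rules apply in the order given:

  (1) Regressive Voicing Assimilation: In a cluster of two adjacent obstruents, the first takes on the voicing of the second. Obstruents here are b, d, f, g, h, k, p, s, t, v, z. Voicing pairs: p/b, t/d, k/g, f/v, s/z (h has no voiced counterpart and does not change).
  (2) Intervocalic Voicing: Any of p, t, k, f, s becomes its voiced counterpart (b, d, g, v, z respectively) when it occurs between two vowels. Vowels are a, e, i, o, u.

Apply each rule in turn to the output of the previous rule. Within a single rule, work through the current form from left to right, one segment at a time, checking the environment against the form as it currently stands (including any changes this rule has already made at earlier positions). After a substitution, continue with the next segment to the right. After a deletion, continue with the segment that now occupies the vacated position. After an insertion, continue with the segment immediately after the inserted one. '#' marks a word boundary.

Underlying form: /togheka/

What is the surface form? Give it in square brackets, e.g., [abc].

(1) Regressive Voicing Assimilation: [togheka] → [tokheka]
(2) Intervocalic Voicing: [tokheka] → [tokhega]

[tokhega]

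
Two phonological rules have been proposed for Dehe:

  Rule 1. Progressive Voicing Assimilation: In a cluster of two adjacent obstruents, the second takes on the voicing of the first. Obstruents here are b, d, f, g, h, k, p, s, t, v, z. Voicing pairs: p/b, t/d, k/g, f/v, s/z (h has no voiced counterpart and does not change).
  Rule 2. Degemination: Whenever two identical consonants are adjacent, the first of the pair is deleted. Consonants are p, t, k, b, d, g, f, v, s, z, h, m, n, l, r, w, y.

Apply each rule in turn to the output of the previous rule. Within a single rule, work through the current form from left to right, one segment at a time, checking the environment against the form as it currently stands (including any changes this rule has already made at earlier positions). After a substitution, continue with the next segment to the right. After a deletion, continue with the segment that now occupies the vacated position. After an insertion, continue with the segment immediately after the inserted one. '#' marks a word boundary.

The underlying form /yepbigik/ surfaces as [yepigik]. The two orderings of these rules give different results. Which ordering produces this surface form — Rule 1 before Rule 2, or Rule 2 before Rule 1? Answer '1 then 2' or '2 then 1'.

Order 1 then 2:
  1 Progressive Voicing Assimilation: [yepbigik] → [yeppigik]
  2 Degemination: [yeppigik] → [yepigik]
  result: [yepigik]
Order 2 then 1:
  2 Degemination: no change — [yepbigik]
  1 Progressive Voicing Assimilation: [yepbigik] → [yeppigik]
  result: [yeppigik]

1 then 2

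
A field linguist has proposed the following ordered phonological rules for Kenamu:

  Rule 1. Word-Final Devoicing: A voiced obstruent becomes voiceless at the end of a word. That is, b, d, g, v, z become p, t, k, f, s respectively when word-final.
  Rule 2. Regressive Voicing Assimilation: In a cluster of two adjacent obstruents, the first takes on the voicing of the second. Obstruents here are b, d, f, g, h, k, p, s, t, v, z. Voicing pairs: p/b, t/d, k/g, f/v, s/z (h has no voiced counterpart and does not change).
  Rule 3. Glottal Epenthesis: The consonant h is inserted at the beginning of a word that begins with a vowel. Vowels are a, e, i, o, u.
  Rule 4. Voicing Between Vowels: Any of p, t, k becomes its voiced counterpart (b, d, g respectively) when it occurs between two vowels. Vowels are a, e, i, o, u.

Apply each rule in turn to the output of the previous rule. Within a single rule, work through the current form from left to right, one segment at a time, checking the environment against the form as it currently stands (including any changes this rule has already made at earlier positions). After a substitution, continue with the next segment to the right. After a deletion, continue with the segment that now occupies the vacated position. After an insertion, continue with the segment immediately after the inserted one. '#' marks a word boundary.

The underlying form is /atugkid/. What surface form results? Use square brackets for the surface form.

Rule 1 Word-Final Devoicing: [atugkid] → [atugkit]
Rule 2 Regressive Voicing Assimilation: [atugkit] → [atukkit]
Rule 3 Glottal Epenthesis: [atukkit] → [hatukkit]
Rule 4 Voicing Between Vowels: [hatukkit] → [hadukkit]

[hadukkit]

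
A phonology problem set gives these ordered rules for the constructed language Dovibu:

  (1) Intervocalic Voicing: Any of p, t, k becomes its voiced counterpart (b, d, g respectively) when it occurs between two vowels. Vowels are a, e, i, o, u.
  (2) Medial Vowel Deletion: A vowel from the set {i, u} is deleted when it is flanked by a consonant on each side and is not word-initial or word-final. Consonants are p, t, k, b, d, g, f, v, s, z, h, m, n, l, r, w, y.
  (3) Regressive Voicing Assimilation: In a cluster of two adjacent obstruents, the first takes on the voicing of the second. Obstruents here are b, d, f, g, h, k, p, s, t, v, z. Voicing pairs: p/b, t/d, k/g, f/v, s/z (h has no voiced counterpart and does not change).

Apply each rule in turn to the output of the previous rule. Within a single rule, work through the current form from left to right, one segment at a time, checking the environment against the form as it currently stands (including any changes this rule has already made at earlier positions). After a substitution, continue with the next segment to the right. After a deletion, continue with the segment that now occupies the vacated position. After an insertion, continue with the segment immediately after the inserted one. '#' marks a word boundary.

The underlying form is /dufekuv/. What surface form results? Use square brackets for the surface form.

(1) Intervocalic Voicing: [dufekuv] → [dufeguv]
(2) Medial Vowel Deletion: [dufeguv] → [dfegv]
(3) Regressive Voicing Assimilation: [dfegv] → [tfegv]

[tfegv]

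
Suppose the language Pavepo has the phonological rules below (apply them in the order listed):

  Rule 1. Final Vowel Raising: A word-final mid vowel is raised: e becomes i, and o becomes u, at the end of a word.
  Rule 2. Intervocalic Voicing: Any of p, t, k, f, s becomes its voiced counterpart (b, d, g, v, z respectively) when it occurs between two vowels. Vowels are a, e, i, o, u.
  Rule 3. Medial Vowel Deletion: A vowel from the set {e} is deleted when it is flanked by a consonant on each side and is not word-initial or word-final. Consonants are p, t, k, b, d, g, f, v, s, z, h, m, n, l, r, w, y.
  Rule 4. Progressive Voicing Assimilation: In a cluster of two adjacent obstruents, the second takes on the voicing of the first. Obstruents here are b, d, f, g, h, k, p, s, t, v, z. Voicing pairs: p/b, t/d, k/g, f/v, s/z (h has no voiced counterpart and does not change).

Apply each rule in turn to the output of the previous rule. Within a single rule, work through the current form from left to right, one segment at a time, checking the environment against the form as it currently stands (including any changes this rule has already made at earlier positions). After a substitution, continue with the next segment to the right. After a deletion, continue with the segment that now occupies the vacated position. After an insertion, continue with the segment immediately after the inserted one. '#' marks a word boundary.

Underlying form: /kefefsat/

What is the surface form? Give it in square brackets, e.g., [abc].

[kffsat]

Rule 1 Final Vowel Raising: no change — [kefefsat]
Rule 2 Intervocalic Voicing: [kefefsat] → [kevefsat]
Rule 3 Medial Vowel Deletion: [kevefsat] → [kvfsat]
Rule 4 Progressive Voicing Assimilation: [kvfsat] → [kffsat]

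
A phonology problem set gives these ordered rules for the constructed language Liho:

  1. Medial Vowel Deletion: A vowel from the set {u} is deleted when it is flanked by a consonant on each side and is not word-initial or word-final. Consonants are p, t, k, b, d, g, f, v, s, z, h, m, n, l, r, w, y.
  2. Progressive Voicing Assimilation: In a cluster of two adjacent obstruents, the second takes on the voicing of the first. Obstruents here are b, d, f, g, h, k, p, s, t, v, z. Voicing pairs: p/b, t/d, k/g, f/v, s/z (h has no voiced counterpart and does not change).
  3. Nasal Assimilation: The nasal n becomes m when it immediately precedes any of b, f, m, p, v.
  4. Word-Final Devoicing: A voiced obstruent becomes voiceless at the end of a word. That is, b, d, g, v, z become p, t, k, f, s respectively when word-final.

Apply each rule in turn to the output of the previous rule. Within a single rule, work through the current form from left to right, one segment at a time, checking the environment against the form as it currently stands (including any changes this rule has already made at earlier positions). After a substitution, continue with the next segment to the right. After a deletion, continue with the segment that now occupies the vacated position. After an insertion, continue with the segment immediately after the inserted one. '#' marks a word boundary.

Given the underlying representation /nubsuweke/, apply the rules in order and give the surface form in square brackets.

1 Medial Vowel Deletion: [nubsuweke] → [nbsweke]
2 Progressive Voicing Assimilation: [nbsweke] → [nbzweke]
3 Nasal Assimilation: [nbzweke] → [mbzweke]
4 Word-Final Devoicing: no change — [mbzweke]

[mbzweke]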